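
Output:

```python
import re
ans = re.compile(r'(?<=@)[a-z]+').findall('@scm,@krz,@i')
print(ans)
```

['scm', 'krz', 'i']

The positive lookaround only admits positions where the adjacent text matches; those characters stay outside the span.
`findall` yields the raw match text (3 of them) because the pattern has no groups.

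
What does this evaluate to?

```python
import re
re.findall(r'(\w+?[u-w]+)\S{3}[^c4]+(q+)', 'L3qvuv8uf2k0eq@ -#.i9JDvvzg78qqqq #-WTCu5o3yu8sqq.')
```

[('L3qvuv', 'q')]

The pattern matches one or more of a word character (lazy), then one or more of a character in [u-w] (captured); then exactly 3 of a non-whitespace character, then one or more of any character except [c4]; then one or more of a literal 'q' (captured).
With the lazy modifier that quantifier settles for the fewest repetitions that let the rest of the pattern succeed (the atoms after it are unaffected and can still be greedy).
Matches: at [0:49] match 'L3qvuv8uf2k0eq@ -#.i9JDvvzg78qqqq #-WTCu5o3yu8sqq', groups = ('L3qvuv', 'q').
2 groups means the one result is a tuple of 2 captured strings — 1 here.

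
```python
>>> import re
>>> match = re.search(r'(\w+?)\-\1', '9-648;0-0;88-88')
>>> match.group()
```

'0-0'

`\1` has to match the exact text group 1 already captured.
`search` walks the string left to right and returns the first match it finds.
The match spans [6:9] → '0-0'.
Captured: group 1 = '0'.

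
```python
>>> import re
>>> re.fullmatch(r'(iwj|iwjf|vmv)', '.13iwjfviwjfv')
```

None

`re.fullmatch` is like wrapping the pattern in `^…$` (in single-line mode).
Here the pattern can't cover the whole string, so the call returns None.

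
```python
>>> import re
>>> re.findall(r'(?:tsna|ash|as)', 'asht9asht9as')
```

`|` is ordered: at each position the engine commits to the first alternative that works.
With no groups in the pattern, `findall` gives back each whole match — 3 here.

['ash', 'ash', 'as']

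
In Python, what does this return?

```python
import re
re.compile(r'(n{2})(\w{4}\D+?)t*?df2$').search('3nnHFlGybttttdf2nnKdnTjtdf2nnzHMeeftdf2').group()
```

The pattern matches exactly 2 of a literal 'n' (captured); then exactly 4 of a word character, then one or more of a non-digit (lazy) (captured); then zero or more of the literal 't' (lazy), then the literal 'df2'; then anchored at the end.
`re.search` scans for the first position where the pattern succeeds.
The match spans [27:39] → 'nnzHMeeftdf2'.
Captured: group 1 = 'nn', group 2 = 'zHMeef'.

'nnzHMeeftdf2'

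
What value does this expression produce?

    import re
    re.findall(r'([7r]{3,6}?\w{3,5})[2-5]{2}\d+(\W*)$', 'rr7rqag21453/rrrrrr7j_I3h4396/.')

The pattern matches 3 to 6 of one of [7r] (lazy), then 3 to 5 of a word character (captured); then exactly 2 of a character in [2-5], then one or more of a digit; then zero or more of a non-word character (captured); then anchored at the end.
Matches: at [14:31] match 'rrrrr7j_I3h4396/.', groups = ('rrrrr7j_I3h', '/.').
`findall` packs the 2 group values into a tuple for every match.

[('rrrrr7j_I3h', '/.')]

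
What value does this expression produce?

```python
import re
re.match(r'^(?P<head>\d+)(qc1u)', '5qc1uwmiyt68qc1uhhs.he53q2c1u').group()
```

'5qc1u'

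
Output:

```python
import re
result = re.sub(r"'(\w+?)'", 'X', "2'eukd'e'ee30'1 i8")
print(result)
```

2XeX1 i8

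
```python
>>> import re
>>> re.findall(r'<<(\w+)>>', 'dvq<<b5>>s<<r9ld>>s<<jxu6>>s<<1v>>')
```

['b5', 'r9ld', 'jxu6', '1v']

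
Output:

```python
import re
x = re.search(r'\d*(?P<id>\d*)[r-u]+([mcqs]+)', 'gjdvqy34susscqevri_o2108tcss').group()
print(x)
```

34susscq

This matches zero or more of a digit; then zero or more of a digit (captured as 'id'); then one or more of a character in [r-u]; then one or more of one of [mcqs] (captured).
Unlike `match`, `search` isn't anchored — it looks for the pattern anywhere in the string.
The match spans [6:14] → '34susscq'.
Captured: group 1 = '', group 2 = 'cq'.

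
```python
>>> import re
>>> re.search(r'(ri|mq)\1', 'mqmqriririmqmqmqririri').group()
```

'mqmq'

`\1` is not a pattern — it's the concrete string captured by group 1, re-applied verbatim.
Unlike `match`, `search` isn't anchored — it looks for the pattern anywhere in the string.
The match spans [0:4] → 'mqmq'.
Captured: group 1 = 'mq'.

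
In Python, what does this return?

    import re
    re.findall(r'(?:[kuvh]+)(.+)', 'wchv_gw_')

`findall` collects group 1 from the one match (1 total).

['_gw_']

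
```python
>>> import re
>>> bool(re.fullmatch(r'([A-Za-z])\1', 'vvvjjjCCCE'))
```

False

`re.fullmatch` requires the pattern to consume the entire string.
Here the pattern can't cover the whole string, so the call returns None, and `bool(None)` is False.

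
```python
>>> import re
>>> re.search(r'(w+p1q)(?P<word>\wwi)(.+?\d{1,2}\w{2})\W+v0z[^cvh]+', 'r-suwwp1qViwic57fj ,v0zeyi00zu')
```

None

This matches one or more of a literal 'w', then the literal 'p1q' (captured); then a word character, then the literal 'wi' (captured as 'word'); then one or more of any character (lazy), then 1 to 2 of a digit, then exactly 2 of a word character (captured); then one or more of a non-word character, then the literal 'v0z', then one or more of any character except [cvh].
`search` walks the string left to right and returns the first match it finds.
Here nothing in the string fits, so the call returns None.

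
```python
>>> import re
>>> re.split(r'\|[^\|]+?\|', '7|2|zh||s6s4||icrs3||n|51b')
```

`split` removes every match and returns the 5 fragments in between.

['7', 'zh|', '', '', '51b']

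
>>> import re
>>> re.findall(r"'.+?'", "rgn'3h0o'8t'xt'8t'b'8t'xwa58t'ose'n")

["'3h0o'", "'xt'", "'b'", "'xwa58t'"]

No capturing groups, so `findall` returns the 4 full match strings.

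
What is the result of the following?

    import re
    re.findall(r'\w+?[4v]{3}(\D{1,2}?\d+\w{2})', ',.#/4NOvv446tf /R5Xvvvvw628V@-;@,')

['vw628V']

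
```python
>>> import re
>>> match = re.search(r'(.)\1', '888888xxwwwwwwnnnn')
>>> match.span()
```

The backreference `\1` re-matches whatever the first group consumed, character for character.
`re.search` scans for the first position where the pattern succeeds.
The match spans [0:2] → '88'.
Captured: group 1 = '8'.

(0, 2)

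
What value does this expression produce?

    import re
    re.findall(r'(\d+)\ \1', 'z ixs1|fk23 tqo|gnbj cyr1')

[]

After group 1 captures some text, `\1` only succeeds where that same text appears again.
`findall` collects group 1 from each match (0 total).
Nothing in the string satisfies the pattern, so the list is empty.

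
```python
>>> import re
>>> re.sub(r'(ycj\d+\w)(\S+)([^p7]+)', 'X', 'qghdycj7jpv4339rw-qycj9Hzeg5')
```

'qghdX'

The pattern matches the literal 'ycj', then one or more of a digit, then a word character (captured); then one or more of a non-whitespace character (captured); then one or more of any character except [p7] (captured).
Matches: at [4:28] → 'ycj7jpv4339rw-qycj9Hzeg5'.
Every occurrence is swapped for 'X'.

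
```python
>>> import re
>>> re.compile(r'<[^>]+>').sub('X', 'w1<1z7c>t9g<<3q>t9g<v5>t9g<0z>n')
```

'w1Xt9gXt9gXt9gXn'

Matches: at [2:8] → '<1z7c>'; at [11:16] → '<<3q>'; at [19:23] → '<v5>'; at [26:30] → '<0z>'.
Every occurrence is swapped for 'X'.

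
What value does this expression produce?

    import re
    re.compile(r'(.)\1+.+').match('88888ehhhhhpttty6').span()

A backreference is literal: `\1` must see the identical characters the first group matched.
`match` is anchored at position 0; if the pattern doesn't fit there, it returns None.
The match spans [0:17] → '88888ehhhhhpttty6'.
Captured: group 1 = '8'.

(0, 17)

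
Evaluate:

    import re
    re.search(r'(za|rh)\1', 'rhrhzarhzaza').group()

The backreference `\1` re-matches whatever the first group consumed, character for character.
Unlike `match`, `search` isn't anchored — it looks for the pattern anywhere in the string.
The match spans [0:4] → 'rhrh'.
Captured: group 1 = 'rh'.

'rhrh'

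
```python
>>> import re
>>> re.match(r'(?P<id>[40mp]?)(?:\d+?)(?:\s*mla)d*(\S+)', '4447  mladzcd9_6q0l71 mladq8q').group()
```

'4447  mladzcd9_6q0l71'

`re.match` only tries the pattern at the start of the string.
The match spans [0:21] → '4447  mladzcd9_6q0l71'.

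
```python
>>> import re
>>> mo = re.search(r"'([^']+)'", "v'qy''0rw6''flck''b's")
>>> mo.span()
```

(1, 5)

Unlike `match`, `search` isn't anchored — it looks for the pattern anywhere in the string.
The match spans [1:5] → "'qy'".
Captured: group 1 = 'qy'.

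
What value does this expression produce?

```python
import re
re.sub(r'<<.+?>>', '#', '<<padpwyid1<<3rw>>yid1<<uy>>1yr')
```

'#yid1#1yr'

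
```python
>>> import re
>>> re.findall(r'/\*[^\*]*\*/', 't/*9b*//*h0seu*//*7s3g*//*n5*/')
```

['/*9b*/', '/*h0seu*/', '/*7s3g*/', '/*n5*/']

Walking the string: at [1:7] → '/*9b*/'; at [7:16] → '/*h0seu*/'; at [16:24] → '/*7s3g*/'; at [24:30] → '/*n5*/'.
With no groups in the pattern, `findall` gives back each whole match — 4 here.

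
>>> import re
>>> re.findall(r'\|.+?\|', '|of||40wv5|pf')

['|of|', '|40wv5|']

Walking the string: at [0:4] → '|of|'; at [4:11] → '|40wv5|'.
No capturing groups, so `findall` returns the 2 full match strings.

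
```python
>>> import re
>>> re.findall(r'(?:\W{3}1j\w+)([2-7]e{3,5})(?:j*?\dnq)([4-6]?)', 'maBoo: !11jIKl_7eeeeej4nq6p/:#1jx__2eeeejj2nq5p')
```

The pattern matches exactly 3 of a non-word character, then the literal '1j', then one or more of a word character (non-capturing group); then a character in [2-7], then 3 to 5 of the literal 'e' (captured); then zero or more of the literal 'j' (lazy), then a digit, then the literal 'nq' (non-capturing group); then optionally a character in [4-6] (captured).
Multiple groups make `findall` return tuples — one 2-tuple for the one match.

[('2eeee', '5')]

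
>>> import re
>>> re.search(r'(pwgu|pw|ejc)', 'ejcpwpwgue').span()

(0, 3)

The match spans [0:3] → 'ejc'.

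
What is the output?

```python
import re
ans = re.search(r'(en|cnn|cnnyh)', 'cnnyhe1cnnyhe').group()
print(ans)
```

Branches in `(...|...)` are attempted left-to-right; the first branch that allows the whole pattern to succeed is taken.
The match spans [0:3] → 'cnn'.

cnn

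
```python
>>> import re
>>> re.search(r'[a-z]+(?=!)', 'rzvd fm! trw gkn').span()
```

(5, 7)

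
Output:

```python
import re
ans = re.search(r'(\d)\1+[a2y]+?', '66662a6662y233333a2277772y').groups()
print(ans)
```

('6',)

The match spans [0:5] → '66662'.
Captured: group 1 = '6'.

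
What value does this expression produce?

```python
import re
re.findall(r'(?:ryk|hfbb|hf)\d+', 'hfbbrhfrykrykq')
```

[]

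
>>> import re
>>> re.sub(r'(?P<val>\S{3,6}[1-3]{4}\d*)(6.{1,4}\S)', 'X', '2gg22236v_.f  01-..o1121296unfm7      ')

The pattern matches 3 to 6 of a non-whitespace character, then exactly 4 of a character in [1-3], then zero or more of a digit (captured as 'val'); then the literal '6', then 1 to 4 of any character, then a non-whitespace character (captured).
Matches: at [0:12] → '2gg22236v_.f'; at [14:32] → '01-..o1121296unfm7'.
Every occurrence is swapped for 'X'.

'X  X      '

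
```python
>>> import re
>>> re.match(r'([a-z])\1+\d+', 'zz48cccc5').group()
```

'zz48'

`\1` is not a pattern — it's the concrete string captured by group 1, re-applied verbatim.
`re.match` won't scan ahead — the pattern has to work from the very first character.
The match spans [0:4] → 'zz48'.
Captured: group 1 = 'z'.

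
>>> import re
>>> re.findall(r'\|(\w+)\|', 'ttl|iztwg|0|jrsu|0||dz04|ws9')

Walking the string: at [3:10] match '|iztwg|', group 1 = 'iztwg'; at [11:17] match '|jrsu|', group 1 = 'jrsu'; at [19:25] match '|dz04|', group 1 = 'dz04'.
With a single group, `findall` returns only what that group captured — 3 items.

['iztwg', 'jrsu', 'dz04']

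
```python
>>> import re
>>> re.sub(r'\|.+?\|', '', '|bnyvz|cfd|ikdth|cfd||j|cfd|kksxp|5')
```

'cfdcfdcfd5'

The `?` after the quantifier makes it lazy — it takes as little as possible before letting the rest of the pattern try.
Matches: at [0:7] → '|bnyvz|'; at [10:17] → '|ikdth|'; at [20:24] → '||j|'; at [27:34] → '|kksxp|'.
`sub` substitutes '' at each match site.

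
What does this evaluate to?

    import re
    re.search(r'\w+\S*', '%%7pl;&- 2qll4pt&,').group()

The match spans [2:8] → '7pl;&-'.

'7pl;&-'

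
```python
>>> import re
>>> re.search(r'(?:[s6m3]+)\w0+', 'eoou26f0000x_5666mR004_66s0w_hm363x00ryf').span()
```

This matches one or more of one of [s6m3] (non-capturing group); then a word character, then one or more of the literal '0'.
The match spans [5:11] → '6f0000'.

(5, 11)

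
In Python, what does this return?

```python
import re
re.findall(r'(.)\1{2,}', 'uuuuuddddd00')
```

After group 1 captures some text, `\1` only succeeds where that same text appears again.
Scanning left to right: at [0:5] match 'uuuuu', group 1 = 'u'; at [5:10] match 'ddddd', group 1 = 'd'.
Because there's exactly one group, `findall` drops the full match and keeps group 1 from each hit.

['u', 'd']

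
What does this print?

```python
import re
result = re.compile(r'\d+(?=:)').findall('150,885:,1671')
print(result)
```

The lookaround is zero-width — it requires the adjacent text to match without consuming it, so the asserted text isn't part of the match.
No capturing groups, so `findall` returns the 1 full match string.

['885']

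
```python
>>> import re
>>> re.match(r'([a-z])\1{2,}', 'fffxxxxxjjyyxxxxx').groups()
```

The match spans [0:3] → 'fff'.
Captured: group 1 = 'f'.

('f',)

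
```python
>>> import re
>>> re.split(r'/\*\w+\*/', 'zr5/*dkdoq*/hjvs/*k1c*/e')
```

Matches to split on: at [3:12] → '/*dkdoq*/'; at [16:23] → '/*k1c*/'.
The string is cut at each match, leaving 3 pieces.

['zr5', 'hjvs', 'e']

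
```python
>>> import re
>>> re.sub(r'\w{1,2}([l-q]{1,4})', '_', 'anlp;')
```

The pattern matches 1 to 2 of a word character; then 1 to 4 of a character in [l-q] (captured).
Matches: at [0:4] → 'anlp'.
Each match is replaced by '_'.

'_;'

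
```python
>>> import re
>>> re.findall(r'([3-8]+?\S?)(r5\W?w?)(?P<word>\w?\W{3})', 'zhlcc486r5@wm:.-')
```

The pattern matches one or more of a character in [3-8] (lazy), then optionally a non-whitespace character (captured); then the literal 'r5', then optionally a non-word character, then optionally the literal 'w' (captured); then optionally a word character, then exactly 3 of a non-word character (captured as 'word').
Matches: at [5:16] match '486r5@wm:.-', groups = ('486', 'r5@w', 'm:.-').
`findall` packs the 3 group values into a tuple for every match.

[('486', 'r5@w', 'm:.-')]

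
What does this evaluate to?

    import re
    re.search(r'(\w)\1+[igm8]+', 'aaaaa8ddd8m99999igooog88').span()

(0, 6)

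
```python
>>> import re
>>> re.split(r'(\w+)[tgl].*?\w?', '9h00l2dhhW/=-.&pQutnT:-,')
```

['', '9h00', 'dhhW/=-.&', 'pQu', 'T:-,']

A non-greedy quantifier consumes as few characters as it can — just enough that the remainder of the pattern still matches from where it stops; whatever follows it matches normally.
`re.split` interleaves the captured-group text with the surrounding fragments.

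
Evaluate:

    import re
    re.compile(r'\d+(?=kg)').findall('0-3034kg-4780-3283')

['3034']

Lookahead/lookbehind check context without consuming it, so the matched span excludes the asserted characters.
Matches: at [2:6] → '3034'.
Since nothing is captured, `findall` lists the 1 matched substring directly.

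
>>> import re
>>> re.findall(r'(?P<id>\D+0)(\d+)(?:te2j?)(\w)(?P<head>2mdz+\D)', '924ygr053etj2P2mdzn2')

Pattern: one or more of a non-digit, then a literal '0' (captured as 'id'); then one or more of a digit (captured); then the literal 'te2', then optionally a literal 'j' (non-capturing group); then a word character (captured); then the literal '2md', then one or more of the literal 'z', then a non-digit (captured as 'head').
4 groups means each result is a tuple of 4 captured strings — 0 here.
Nothing in the string satisfies the pattern, so the list is empty.

[]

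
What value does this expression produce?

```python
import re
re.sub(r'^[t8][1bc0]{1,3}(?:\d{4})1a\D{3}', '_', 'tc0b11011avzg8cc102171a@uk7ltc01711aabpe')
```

'_8cc102171a@uk7ltc01711aabpe'

This matches anchored at the start of the string; then one of [t8], then 1 to 3 of one of [1bc0]; then exactly 4 of a digit (non-capturing group); then the literal '1', then a literal 'a'; then exactly 3 of a non-digit.
Matches: at [0:13] → 'tc0b11011avzg'.
`sub` substitutes '_' at each match site.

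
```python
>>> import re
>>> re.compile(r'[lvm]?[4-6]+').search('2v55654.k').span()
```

(1, 7)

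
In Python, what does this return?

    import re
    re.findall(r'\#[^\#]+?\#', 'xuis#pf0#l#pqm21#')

No capturing groups, so `findall` returns the 2 full match strings.

['#pf0#', '#pqm21#']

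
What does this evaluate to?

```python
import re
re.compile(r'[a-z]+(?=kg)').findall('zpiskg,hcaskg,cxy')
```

['zpis', 'hcas']

Lookahead/lookbehind check context without consuming it, so the matched span excludes the asserted characters.
Since nothing is captured, `findall` lists the 2 matched substrings directly.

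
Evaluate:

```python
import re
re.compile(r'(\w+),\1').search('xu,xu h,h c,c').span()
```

After group 1 captures some text, `\1` only succeeds where that same text appears again.
`re.search` scans for the first position where the pattern succeeds.
The match spans [0:5] → 'xu,xu'.
Captured: group 1 = 'xu'.

(0, 5)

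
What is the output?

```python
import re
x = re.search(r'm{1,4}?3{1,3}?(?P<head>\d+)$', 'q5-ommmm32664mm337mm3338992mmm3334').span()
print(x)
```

This matches 1 to 4 of a literal 'm' (lazy), then 1 to 3 of the literal '3' (lazy); then one or more of a digit (captured as 'head'); then anchored at the end.
Unlike `match`, `search` isn't anchored — it looks for the pattern anywhere in the string.
The match spans [27:34] → 'mmm3334'.
Captured: group 1 = '334'.

(27, 34)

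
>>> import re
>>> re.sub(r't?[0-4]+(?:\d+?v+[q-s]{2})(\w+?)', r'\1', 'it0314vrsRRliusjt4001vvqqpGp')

'iRRliusjpGp'

Because the quantifier is non-greedy, it stops expanding at the earliest point where the rest of the pattern can succeed.
`\1` in the replacement pulls in group 1's text for each match.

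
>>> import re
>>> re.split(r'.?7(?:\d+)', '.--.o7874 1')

Each match becomes a cut point; 2 segments remain.

['.--.', ' 1']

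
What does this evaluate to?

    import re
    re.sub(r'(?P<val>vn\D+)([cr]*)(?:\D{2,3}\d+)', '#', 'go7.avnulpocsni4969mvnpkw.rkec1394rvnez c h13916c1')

'go7.a#m#r#c1'

Every occurrence is swapped for '#'.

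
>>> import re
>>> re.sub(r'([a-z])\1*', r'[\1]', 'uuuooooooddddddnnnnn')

'[u][o][d][n]'

The backreference `\1` re-matches whatever the first group consumed, character for character.
Matches: at [0:3] → 'uuu'; at [3:9] → 'oooooo'; at [9:15] → 'dddddd'; at [15:20] → 'nnnnn'.
`\1` in the replacement pulls in group 1's text for each match.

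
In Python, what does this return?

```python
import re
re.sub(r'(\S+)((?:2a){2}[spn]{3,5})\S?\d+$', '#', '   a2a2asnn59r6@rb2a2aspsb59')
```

'   #'

`sub` substitutes '#' at each match site.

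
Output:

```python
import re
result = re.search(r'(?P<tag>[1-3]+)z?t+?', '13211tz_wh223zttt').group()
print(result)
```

13211t

The pattern matches one or more of a character in [1-3] (captured as 'tag'); then optionally the literal 'z', then one or more of the literal 't' (lazy).
`search` walks the string left to right and returns the first match it finds.
The match spans [0:6] → '13211t'.
Captured: group 1 = '13211'.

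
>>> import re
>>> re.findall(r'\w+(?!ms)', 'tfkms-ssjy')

['tfkms', 'ssjy']

`(?!…)`/`(?<!…)` only lets a position through if the neighbouring text does NOT match; no characters are consumed.
Matches: at [0:5] → 'tfkms'; at [6:10] → 'ssjy'.
No capturing groups, so `findall` returns the 2 full match strings.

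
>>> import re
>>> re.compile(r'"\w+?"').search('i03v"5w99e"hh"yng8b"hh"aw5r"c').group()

'"5w99e"'

`search` walks the string left to right and returns the first match it finds.
The match spans [4:11] → '"5w99e"'.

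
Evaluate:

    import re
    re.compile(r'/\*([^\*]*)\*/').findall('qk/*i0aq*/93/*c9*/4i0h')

`findall` collects group 1 from each match (2 total).

['i0aq', 'c9']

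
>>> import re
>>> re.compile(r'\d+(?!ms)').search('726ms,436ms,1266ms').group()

'72'

`(?!…)`/`(?<!…)` only lets a position through if the neighbouring text does NOT match; no characters are consumed.
The match spans [0:2] → '72'.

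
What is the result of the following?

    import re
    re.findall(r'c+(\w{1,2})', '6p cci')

This matches one or more of a literal 'c'; then 1 to 2 of a word character (captured).
Walking the string: at [3:6] match 'cci', group 1 = 'i'.
Because there's exactly one group, `findall` drops the full match and keeps group 1 from the one hit.

['i']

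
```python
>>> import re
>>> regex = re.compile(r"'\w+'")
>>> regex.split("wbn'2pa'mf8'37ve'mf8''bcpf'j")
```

['wbn', 'mf8', "mf8'", 'j']

Matches to split on: at [3:8] → "'2pa'"; at [11:17] → "'37ve'"; at [21:27] → "'bcpf'".
The string is cut at each match, leaving 4 pieces.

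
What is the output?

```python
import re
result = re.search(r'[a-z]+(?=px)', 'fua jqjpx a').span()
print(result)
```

(4, 7)

The `(?=…)`/`(?<=…)` assertion just peeks at neighbouring text; it doesn't advance the match position.
The match spans [4:7] → 'jqj'.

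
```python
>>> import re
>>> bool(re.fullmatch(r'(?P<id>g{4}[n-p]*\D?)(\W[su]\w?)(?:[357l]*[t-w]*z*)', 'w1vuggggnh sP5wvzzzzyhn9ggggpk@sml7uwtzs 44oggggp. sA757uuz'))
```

This matches exactly 4 of a literal 'g', then zero or more of a character in [n-p], then optionally a non-digit (captured as 'id'); then a non-word character, then one of [su], then optionally a word character (captured); then zero or more of one of [357l], then zero or more of a character in [t-w], then zero or more of a literal 'z' (non-capturing group).
`re.fullmatch` requires the pattern to consume the entire string.
Here the string isn't matched end-to-end, so the call returns None, and `bool(None)` is False.

False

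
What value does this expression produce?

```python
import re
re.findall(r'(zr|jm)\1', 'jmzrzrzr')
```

['zr']

`\1` is not a pattern — it's the concrete string captured by group 1, re-applied verbatim.
Scanning left to right: at [2:6] match 'zrzr', group 1 = 'zr'.
One capturing group, so `findall` returns just the captured substring from the one match — 1 in all.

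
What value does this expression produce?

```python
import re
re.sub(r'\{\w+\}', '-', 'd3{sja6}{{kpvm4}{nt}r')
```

'd3-{--r'

`sub` substitutes '-' at each match site.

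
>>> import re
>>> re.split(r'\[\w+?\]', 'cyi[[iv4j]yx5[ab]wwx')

Matches to split on: at [4:10] → '[iv4j]'; at [13:17] → '[ab]'.
Each match becomes a cut point; 3 segments remain.

['cyi[', 'yx5', 'wwx']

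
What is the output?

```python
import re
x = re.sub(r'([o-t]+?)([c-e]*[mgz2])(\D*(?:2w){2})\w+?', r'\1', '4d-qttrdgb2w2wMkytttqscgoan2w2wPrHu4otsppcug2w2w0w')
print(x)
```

Pattern: one or more of a character in [o-t] (lazy) (captured); then zero or more of a character in [c-e], then one of [mgz2] (captured); then zero or more of a non-digit, then the literal '2w' repeated 2 times (captured); then one or more of a word character (lazy).
With the lazy modifier that quantifier settles for the fewest repetitions that let the rest of the pattern succeed (the atoms after it are unaffected and can still be greedy).
Matches: at [3:15] → 'qttrdgb2w2wM'; at [17:32] → 'tttqscgoan2w2wP'.
The replacement refers to a captured group, so each match is rewritten using its own captured text.

4d-qttrkytttqsrHu4otsppcug2w2w0w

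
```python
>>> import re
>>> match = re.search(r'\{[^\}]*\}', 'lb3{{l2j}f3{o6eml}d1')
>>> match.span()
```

(3, 9)

`re.search` tries every starting position until one works.
The match spans [3:9] → '{{l2j}'.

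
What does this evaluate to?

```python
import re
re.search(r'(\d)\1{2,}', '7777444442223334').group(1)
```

'7'

The match spans [0:4] → '7777'.
Captured: group 1 = '7'.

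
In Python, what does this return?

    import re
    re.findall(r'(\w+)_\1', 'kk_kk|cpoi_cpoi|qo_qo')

['kk', 'cpoi', 'qo']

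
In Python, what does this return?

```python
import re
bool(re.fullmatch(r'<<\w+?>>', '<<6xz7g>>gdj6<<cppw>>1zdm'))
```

False

For `fullmatch`, every character of the input must be accounted for by the pattern.
Here the pattern can't cover the whole string, so the call returns None, and `bool(None)` is False.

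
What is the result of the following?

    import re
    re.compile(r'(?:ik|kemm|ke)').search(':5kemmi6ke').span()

(2, 6)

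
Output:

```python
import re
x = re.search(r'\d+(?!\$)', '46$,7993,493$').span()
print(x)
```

The negative lookahead/lookbehind blocks any match where the forbidden context is present.
Unlike `match`, `search` isn't anchored — it looks for the pattern anywhere in the string.
The match spans [0:1] → '4'.

(0, 1)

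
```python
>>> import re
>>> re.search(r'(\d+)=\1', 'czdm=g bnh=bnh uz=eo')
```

None

A backreference is literal: `\1` must see the identical characters the first group matched.
Unlike `match`, `search` isn't anchored — it looks for the pattern anywhere in the string.
Here the pattern never matches, so the call returns None.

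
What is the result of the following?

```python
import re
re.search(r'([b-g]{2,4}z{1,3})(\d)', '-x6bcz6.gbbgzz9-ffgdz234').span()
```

(3, 7)

The pattern matches 2 to 4 of a character in [b-g], then 1 to 3 of the literal 'z' (captured); then a digit (captured).
`search` walks the string left to right and returns the first match it finds.
The match spans [3:7] → 'bcz6'.
Captured: group 1 = 'bcz', group 2 = '6'.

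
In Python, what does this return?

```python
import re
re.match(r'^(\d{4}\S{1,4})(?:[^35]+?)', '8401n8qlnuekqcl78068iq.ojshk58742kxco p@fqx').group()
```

'8401n8qln'

The pattern matches anchored at the start of the string; then exactly 4 of a digit, then 1 to 4 of a non-whitespace character (captured); then one or more of any character except [35] (lazy) (non-capturing group).
A non-greedy quantifier consumes as few characters as it can — just enough that the remainder of the pattern still matches from where it stops; whatever follows it matches normally.
`match` is anchored at position 0; if the pattern doesn't fit there, it returns None.
The match spans [0:9] → '8401n8qln'.
Captured: group 1 = '8401n8ql'.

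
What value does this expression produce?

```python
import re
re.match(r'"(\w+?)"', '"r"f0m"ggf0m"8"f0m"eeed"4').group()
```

'"r"'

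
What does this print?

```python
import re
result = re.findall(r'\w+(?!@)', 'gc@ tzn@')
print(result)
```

A negative assertion filters positions out without eating any characters.
Scanning left to right: at [0:1] → 'g'; at [4:6] → 'tz'.
Since nothing is captured, `findall` lists the 2 matched substrings directly.

['g', 'tz']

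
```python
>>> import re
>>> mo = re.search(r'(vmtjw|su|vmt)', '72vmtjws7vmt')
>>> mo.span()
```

The regex engine tests alternatives in the order written; an earlier branch that matches wins even if a later one would match more.
`re.search` scans for the first position where the pattern succeeds.
The match spans [2:7] → 'vmtjw'.
Captured: group 1 = 'vmtjw'.

(2, 7)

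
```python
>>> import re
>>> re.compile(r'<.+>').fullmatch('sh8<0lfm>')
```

For `fullmatch`, every character of the input must be accounted for by the pattern.
Here the pattern can't cover the whole string, so the call returns None.

None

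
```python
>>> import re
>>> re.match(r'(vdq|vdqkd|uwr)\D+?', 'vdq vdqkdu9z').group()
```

`match` is anchored at position 0; if the pattern doesn't fit there, it returns None.
The match spans [0:4] → 'vdq '.

'vdq '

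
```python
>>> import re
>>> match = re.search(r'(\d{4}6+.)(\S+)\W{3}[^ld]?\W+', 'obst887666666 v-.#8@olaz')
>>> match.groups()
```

('887666666 ', 'v')

Pattern: exactly 4 of a digit, then one or more of a literal '6', then any character (captured); then one or more of a non-whitespace character (captured); then exactly 3 of a non-word character; then optionally any character except [ld], then one or more of a non-word character.
Unlike `match`, `search` isn't anchored — it looks for the pattern anywhere in the string.
The match spans [4:20] → '887666666 v-.#8@'.
Captured: group 1 = '887666666 ', group 2 = 'v'.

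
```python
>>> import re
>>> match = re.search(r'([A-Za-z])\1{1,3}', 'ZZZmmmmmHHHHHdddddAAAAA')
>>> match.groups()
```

('Z',)

The match spans [0:3] → 'ZZZ'.
Captured: group 1 = 'Z'.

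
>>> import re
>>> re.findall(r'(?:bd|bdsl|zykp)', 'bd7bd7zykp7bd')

Walking the string: at [0:2] → 'bd'; at [3:5] → 'bd'; at [6:10] → 'zykp'; at [11:13] → 'bd'.
`findall` yields the raw match text (4 of them) because the pattern has no groups.

['bd', 'bd', 'zykp', 'bd']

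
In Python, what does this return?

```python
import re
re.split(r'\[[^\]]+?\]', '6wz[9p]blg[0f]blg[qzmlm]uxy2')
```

['6wz', 'blg', 'blg', 'uxy2']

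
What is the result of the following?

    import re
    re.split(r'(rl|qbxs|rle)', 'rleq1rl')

['', 'rl', 'eq1', 'rl', '']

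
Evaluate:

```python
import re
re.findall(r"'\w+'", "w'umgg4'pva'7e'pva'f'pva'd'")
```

["'umgg4'", "'7e'", "'f'", "'d'"]

Walking the string: at [1:8] → "'umgg4'"; at [11:15] → "'7e'"; at [18:21] → "'f'"; at [24:27] → "'d'".
`findall` yields the raw match text (4 of them) because the pattern has no groups.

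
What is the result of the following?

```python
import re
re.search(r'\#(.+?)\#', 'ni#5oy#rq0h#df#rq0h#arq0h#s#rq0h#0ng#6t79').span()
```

(2, 7)

A `+?`/`*?`/`{m,n}?` starts at its minimum and grows only as far as needed for what follows to match.
`re.search` scans for the first position where the pattern succeeds.
The match spans [2:7] → '#5oy#'.
Captured: group 1 = '5oy'.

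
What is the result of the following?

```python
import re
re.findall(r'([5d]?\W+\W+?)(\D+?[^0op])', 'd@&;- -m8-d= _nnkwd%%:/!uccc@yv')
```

[('d@&;- -', 'm8'), ('d= ', '_n'), ('d%%:/!', 'uc')]

The pattern matches optionally one of [5d], then one or more of a non-word character, then one or more of a non-word character (lazy) (captured); then one or more of a non-digit (lazy), then any character except [0op] (captured).
Lazy quantifiers expand one character at a time until the remainder of the pattern can match.
Matches: at [0:9] match 'd@&;- -m8', groups = ('d@&;- -', 'm8'); at [10:15] match 'd= _n', groups = ('d= ', '_n'); at [18:26] match 'd%%:/!uc', groups = ('d%%:/!', 'uc').
With 2 capturing groups, `findall` returns a 2-tuple per match.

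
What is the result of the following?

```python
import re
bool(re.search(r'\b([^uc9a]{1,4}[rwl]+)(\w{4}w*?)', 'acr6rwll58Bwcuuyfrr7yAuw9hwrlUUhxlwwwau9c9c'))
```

False

This matches a word boundary (`\b`, zero-width); then 1 to 4 of any character except [uc9a], then one or more of one of [rwl] (captured); then exactly 4 of a word character, then zero or more of the literal 'w' (lazy) (captured).
`re.search` tries every starting position until one works.
Here nothing in the string fits, so the call returns None, and `bool(None)` is False.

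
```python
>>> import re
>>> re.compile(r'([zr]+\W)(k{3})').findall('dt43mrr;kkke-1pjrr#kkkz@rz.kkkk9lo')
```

[('rr;', 'kkk'), ('rr#', 'kkk'), ('rz.', 'kkk')]

With 2 capturing groups, `findall` returns a 2-tuple per match.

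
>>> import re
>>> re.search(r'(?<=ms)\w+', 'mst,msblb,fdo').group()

't'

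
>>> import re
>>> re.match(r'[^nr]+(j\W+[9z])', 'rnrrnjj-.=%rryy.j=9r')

None

Pattern: one or more of any character except [nr]; then the literal 'j', then one or more of a non-word character, then one of [9z] (captured).
`re.match` won't scan ahead — the pattern has to work from the very first character.
Here the string doesn't start with a match, so the call returns None.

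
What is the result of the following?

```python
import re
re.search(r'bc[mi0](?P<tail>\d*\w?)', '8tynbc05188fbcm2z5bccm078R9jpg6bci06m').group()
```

Pattern: the literal 'bc', then one of [mi0]; then zero or more of a digit, then optionally a word character (captured as 'tail').
Unlike `match`, `search` isn't anchored — it looks for the pattern anywhere in the string.
The match spans [4:12] → 'bc05188f'.
Captured: group 1 = '5188f'.

'bc05188f'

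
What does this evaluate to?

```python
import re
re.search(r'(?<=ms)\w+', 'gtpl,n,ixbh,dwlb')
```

None

The lookaround is zero-width — it requires the adjacent text to match without consuming it, so the asserted text isn't part of the match.
Here nothing in the string fits, so the call returns None.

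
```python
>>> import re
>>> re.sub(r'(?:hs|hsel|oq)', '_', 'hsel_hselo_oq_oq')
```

Alternation tries branches left to right and keeps the first one that lets the overall match succeed at that position.
Matches: at [0:2] → 'hs'; at [5:7] → 'hs'; at [11:13] → 'oq'; at [14:16] → 'oq'.
Each match is replaced by '_'.

'_el__elo____'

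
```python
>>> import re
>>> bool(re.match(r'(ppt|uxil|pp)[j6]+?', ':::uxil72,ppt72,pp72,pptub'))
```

False

`match` is anchored at position 0; if the pattern doesn't fit there, it returns None.
Here the pattern fails at index 0, so the call returns None, and `bool(None)` is False.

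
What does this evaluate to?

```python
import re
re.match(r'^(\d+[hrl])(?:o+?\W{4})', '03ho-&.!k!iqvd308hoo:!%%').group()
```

'03ho-&.!'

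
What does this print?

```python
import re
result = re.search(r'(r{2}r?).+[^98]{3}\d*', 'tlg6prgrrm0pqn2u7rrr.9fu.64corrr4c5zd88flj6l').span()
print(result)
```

This matches exactly 2 of the literal 'r', then optionally the literal 'r' (captured); then one or more of any character, then exactly 3 of any character except [98], then zero or more of a digit.
`search` walks the string left to right and returns the first match it finds.
The match spans [7:44] → 'rrm0pqn2u7rrr.9fu.64corrr4c5zd88flj6l'.
Captured: group 1 = 'rr'.

(7, 44)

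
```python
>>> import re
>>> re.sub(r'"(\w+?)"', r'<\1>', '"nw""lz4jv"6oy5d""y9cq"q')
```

'<nw><lz4jv>6oy5d"<y9cq>q'

The replacement refers to a captured group, so each match is rewritten using its own captured text.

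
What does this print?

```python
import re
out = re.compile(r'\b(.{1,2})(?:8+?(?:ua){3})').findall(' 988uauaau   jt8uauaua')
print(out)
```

Pattern: a word boundary (`\b`, zero-width); then 1 to 2 of any character (captured); then one or more of the literal '8' (lazy), then the literal 'ua' repeated 3 times (non-capturing group).
Because there's exactly one group, `findall` drops the full match and keeps group 1 from the one hit.

['jt']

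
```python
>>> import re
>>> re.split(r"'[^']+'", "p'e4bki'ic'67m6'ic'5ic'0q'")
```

['p', 'ic', 'ic', "0q'"]

The string is cut at each match, leaving 4 pieces.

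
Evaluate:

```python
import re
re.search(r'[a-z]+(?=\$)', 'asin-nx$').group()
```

Lookahead/lookbehind check context without consuming it, so the matched span excludes the asserted characters.
`re.search` tries every starting position until one works.
The match spans [5:7] → 'nx'.

'nx'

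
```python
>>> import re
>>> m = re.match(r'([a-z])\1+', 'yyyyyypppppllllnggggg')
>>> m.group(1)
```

The match spans [0:6] → 'yyyyyy'.
Captured: group 1 = 'y'.

'y'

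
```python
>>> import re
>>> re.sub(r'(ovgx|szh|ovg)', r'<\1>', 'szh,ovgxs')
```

Alternation isn't longest-match — the leftmost alternative that fits at this position is chosen.
`\1` in the replacement pulls in group 1's text for each match.

'<szh>,<ovgx>s'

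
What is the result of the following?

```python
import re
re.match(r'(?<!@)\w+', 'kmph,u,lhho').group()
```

'kmph'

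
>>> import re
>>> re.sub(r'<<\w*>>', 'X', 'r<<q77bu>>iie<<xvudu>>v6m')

Matches: at [1:10] → '<<q77bu>>'; at [13:22] → '<<xvudu>>'.
`sub` substitutes 'X' at each match site.

'rXiieXv6m'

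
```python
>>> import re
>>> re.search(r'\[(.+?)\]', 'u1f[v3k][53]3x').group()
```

'[v3k]'

Lazy quantifiers expand one character at a time until the remainder of the pattern can match.
The match spans [3:8] → '[v3k]'.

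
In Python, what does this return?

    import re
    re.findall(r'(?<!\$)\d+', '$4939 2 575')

The negative lookahead/lookbehind blocks any match where the forbidden context is present.
Scanning left to right: at [2:5] → '939'; at [6:7] → '2'; at [8:11] → '575'.
No capturing groups, so `findall` returns the 3 full match strings.

['939', '2', '575']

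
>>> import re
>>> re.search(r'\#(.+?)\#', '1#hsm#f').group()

`re.search` scans for the first position where the pattern succeeds.
The match spans [1:6] → '#hsm#'.
Captured: group 1 = 'hsm'.

'#hsm#'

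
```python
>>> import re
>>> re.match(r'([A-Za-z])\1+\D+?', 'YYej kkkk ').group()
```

'YYe'

A backreference is literal: `\1` must see the identical characters the first group matched.
`re.match` only tries the pattern at the start of the string.
The match spans [0:3] → 'YYe'.
Captured: group 1 = 'Y'.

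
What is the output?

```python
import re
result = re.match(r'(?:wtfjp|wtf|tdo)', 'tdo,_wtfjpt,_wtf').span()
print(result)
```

`re.match` only tries the pattern at the start of the string.
The match spans [0:3] → 'tdo'.

(0, 3)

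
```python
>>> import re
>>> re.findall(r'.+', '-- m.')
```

['-- m.']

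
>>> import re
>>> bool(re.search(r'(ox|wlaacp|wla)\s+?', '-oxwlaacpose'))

`re.search` tries every starting position until one works.
Here the pattern never matches, so the call returns None, and `bool(None)` is False.

False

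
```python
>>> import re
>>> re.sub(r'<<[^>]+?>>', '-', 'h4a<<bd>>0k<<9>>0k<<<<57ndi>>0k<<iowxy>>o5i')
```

'h4a-0k-0k-0k-o5i'

`sub` substitutes '-' at each match site.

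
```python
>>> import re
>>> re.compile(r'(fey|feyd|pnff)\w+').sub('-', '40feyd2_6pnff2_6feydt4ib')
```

Each match is replaced by '-'.

'40-'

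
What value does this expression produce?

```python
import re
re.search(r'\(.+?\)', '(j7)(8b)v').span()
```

(0, 4)

Because the quantifier is non-greedy, it stops expanding at the earliest point where the rest of the pattern can succeed.
Unlike `match`, `search` isn't anchored — it looks for the pattern anywhere in the string.
The match spans [0:4] → '(j7)'.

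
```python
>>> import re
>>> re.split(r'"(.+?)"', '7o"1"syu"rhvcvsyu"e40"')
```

['7o', '1', 'syu', 'rhvcvsyu', 'e40"']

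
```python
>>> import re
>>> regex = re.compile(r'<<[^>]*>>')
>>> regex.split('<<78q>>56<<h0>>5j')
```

['', '56', '5j']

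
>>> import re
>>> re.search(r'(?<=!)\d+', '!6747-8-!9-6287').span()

(1, 5)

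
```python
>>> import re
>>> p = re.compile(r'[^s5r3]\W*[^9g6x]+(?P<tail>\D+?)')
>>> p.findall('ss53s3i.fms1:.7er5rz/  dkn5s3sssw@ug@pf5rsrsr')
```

The pattern matches any character except [s5r3], then zero or more of a non-word character, then one or more of any character except [9g6x]; then one or more of a non-digit (lazy) (captured as 'tail').
A `+?`/`*?`/`{m,n}?` starts at its minimum and grows only as far as needed for what follows to match.
Scanning left to right: at [6:36] match 'i.fms1:.7er5rz/  dkn5s3sssw@ug', group 1 = 'g'; at [36:45] match '@pf5rsrsr', group 1 = 'r'.
One capturing group, so `findall` returns just the captured substring from each match — 2 in all.

['g', 'r']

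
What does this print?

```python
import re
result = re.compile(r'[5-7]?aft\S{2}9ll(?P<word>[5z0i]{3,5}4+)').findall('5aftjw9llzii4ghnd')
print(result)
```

['zii4']

This matches optionally a character in [5-7], then the literal 'aft'; then exactly 2 of a non-whitespace character, then the literal '9ll'; then 3 to 5 of one of [5z0i], then one or more of a literal '4' (captured as 'word').
Scanning left to right: at [0:13] match '5aftjw9llzii4', group 1 = 'zii4'.
One capturing group, so `findall` returns just the captured substring from the one match — 1 in all.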